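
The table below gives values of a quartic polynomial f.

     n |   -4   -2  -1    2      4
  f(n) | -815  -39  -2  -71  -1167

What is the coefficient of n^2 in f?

Write f(n) = an^4 + bn^3 + cn^2 + dn + e. Substituting each data point gives a linear system:
  256a - 64b + 16c - 4d + e = -815
  16a - 8b + 4c - 2d + e = -39
  a - b + c - d + e = -2
  16a + 8b + 4c + 2d + e = -71
  256a + 64b + 16c + 4d + e = -1167
Solving the system yields a = -4, b = -3, c = 2, d = 4, e = 1.
So f(n) = -4n^4 - 3n^3 + 2n^2 + 4n + 1.
The coefficient of n^2 is 2.

2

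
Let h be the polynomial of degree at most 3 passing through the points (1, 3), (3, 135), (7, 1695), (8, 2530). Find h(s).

Using the Lagrange interpolation formula with nodes 1, 3, 7, 8:
  L_0(s) = (s - 3)(s - 7)(s - 8) / -84
  L_1(s) = (s - 1)(s - 7)(s - 8) / 40
  L_2(s) = (s - 1)(s - 3)(s - 8) / -24
  L_3(s) = (s - 1)(s - 3)(s - 7) / 35
Then h(s) = 3·L_0(s) + 135·L_1(s) + 1695·L_2(s) + 2530·L_3(s).
Expanding and collecting terms gives h(s) = 5s^3 - s^2 + 5s - 6.
Check: h(3) = 135. ✓

h(s) = 5s^3 - s^2 + 5s - 6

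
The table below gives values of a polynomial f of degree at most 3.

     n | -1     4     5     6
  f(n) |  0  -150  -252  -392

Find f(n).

f(n) = -n^3 - 4n^2 - 5n - 2

Using the Lagrange interpolation formula with nodes -1, 4, 5, 6:
  L_0(n) = (n - 4)(n - 5)(n - 6) / -210
  L_1(n) = (n + 1)(n - 5)(n - 6) / 10
  L_2(n) = (n + 1)(n - 4)(n - 6) / -6
  L_3(n) = (n + 1)(n - 4)(n - 5) / 14
Then f(n) = 0·L_0(n) - 150·L_1(n) - 252·L_2(n) - 392·L_3(n).
Expanding and collecting terms gives f(n) = -n^3 - 4n^2 - 5n - 2.
Check: f(6) = -392. ✓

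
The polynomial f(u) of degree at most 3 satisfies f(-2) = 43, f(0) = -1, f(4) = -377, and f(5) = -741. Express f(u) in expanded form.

f(u) = -6u^3 + 2u - 1

Using the Lagrange interpolation formula with nodes -2, 0, 4, 5:
  L_0(u) = u(u - 4)(u - 5) / -84
  L_1(u) = (u + 2)(u - 4)(u - 5) / 40
  L_2(u) = (u + 2)u(u - 5) / -24
  L_3(u) = (u + 2)u(u - 4) / 35
Then f(u) = 43·L_0(u) - 1·L_1(u) - 377·L_2(u) - 741·L_3(u).
Expanding and collecting terms gives f(u) = -6u^3 + 2u - 1.
Check: f(5) = -741. ✓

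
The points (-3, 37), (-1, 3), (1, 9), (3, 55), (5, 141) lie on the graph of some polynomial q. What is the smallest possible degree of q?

Forward differences of the values at u = -3, -1, 1, 3, 5:
  q  : 37  3  9  55  141
  Δ  : -34  6  46  86
  Δ^2: 40  40  40
  Δ^3: 0  0
  Δ^4: 0
The second differences are constant (40) and nonzero, while all higher differences vanish, so the minimal degree is 2.

2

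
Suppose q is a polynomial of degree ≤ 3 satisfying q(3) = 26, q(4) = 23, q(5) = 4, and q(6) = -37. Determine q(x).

q(x) = -x^3 + 4x^2 + 6x - 1

Using the Lagrange interpolation formula with nodes 3, 4, 5, 6:
  L_0(x) = (x - 4)(x - 5)(x - 6) / -6
  L_1(x) = (x - 3)(x - 5)(x - 6) / 2
  L_2(x) = (x - 3)(x - 4)(x - 6) / -2
  L_3(x) = (x - 3)(x - 4)(x - 5) / 6
Then q(x) = 26·L_0(x) + 23·L_1(x) + 4·L_2(x) - 37·L_3(x).
Expanding and collecting terms gives q(x) = -x³ + 4x² + 6x - 1.
Check: q(5) = 4. ✓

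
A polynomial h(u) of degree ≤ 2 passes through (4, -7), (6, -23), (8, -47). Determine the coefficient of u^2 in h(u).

Write h(u) = au^2 + bu + c. Substituting each data point gives a linear system:
  16a + 4b + c = -7
  36a + 6b + c = -23
  64a + 8b + c = -47
Solving the system yields a = -1, b = 2, c = 1.
So h(u) = -u² + 2u + 1.
The leading coefficient is -1.

-1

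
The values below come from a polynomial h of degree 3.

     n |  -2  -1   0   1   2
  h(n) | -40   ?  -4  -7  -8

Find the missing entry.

The 4 known points determine the degree-3 polynomial uniquely.
Write h(n) = an^3 + bn^2 + cn + d. Substituting each data point gives a linear system:
  -8a + 4b - 2c + d = -40
  d = -4
  a + b + c + d = -7
  8a + 4b + 2c + d = -8
Solving the system yields a = 2, b = -5, c = 0, d = -4.
So h(n) = 2n³ - 5n² - 4.
Then h(-1) = -11.

-11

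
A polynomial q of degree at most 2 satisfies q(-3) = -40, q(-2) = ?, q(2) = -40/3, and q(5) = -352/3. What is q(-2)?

The 3 known points determine the degree-2 polynomial uniquely.
Write q(u) = au^2 + bu + c. Substituting each data point gives a linear system:
  9a - 3b + c = -40
  4a + 2b + c = -40/3
  25a + 5b + c = -352/3
Solving the system yields a = -5, b = 1/3, c = 6.
So q(u) = -5u^2 + (1/3)u + 6.
Then q(-2) = -44/3.

-44/3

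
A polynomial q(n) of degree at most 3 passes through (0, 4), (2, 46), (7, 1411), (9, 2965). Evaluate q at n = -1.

-5

Write q(n) = an^3 + bn^2 + cn + d. Substituting each data point gives a linear system:
  d = 4
  8a + 4b + 2c + d = 46
  343a + 49b + 7c + d = 1411
  729a + 81b + 9c + d = 2965
Solving the system yields a = 4, b = 0, c = 5, d = 4.
So q(n) = 4n^3 + 5n + 4.
Then q(-1) = -5.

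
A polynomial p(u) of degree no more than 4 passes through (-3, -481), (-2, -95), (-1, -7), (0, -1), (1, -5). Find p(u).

Write p(u) = au^4 + bu^3 + cu^2 + du + e. Substituting each data point gives a linear system:
  81a - 27b + 9c - 3d + e = -481
  16a - 8b + 4c - 2d + e = -95
  a - b + c - d + e = -7
  e = -1
  a + b + c + d + e = -5
Solving the system yields a = -6, b = 0, c = 1, d = 1, e = -1.
So p(u) = -6u^4 + u^2 + u - 1.
Check: p(-2) = -95. ✓

p(u) = -6u^4 + u^2 + u - 1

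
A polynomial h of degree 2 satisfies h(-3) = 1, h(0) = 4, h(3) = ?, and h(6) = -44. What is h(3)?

The 3 known points determine the degree-2 polynomial uniquely.
Write h(t) = at^2 + bt + c. Substituting each data point gives a linear system:
  9a - 3b + c = 1
  c = 4
  36a + 6b + c = -44
Solving the system yields a = -1, b = -2, c = 4.
So h(t) = -t^2 - 2t + 4.
Then h(3) = -11.

-11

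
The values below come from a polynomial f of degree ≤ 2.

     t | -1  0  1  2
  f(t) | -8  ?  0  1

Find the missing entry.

-3

The 3 known points determine the degree-2 polynomial uniquely.
Write f(t) = at^2 + bt + c. Substituting each data point gives a linear system:
  a - b + c = -8
  a + b + c = 0
  4a + 2b + c = 1
Solving the system yields a = -1, b = 4, c = -3.
So f(t) = -t² + 4t - 3.
Then f(0) = -3.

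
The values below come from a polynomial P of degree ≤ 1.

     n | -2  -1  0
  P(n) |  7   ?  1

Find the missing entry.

The 2 known points determine the degree-1 polynomial uniquely.
Write P(n) = an + b. Substituting each data point gives a linear system:
  -2a + b = 7
  b = 1
Solving the system yields a = -3, b = 1.
So P(n) = -3n + 1.
Then P(-1) = 4.

4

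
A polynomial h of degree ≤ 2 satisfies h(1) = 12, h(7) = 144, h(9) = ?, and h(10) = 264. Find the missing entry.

220

The 3 known points determine the degree-2 polynomial uniquely.
Write h(u) = au^2 + bu + c. Substituting each data point gives a linear system:
  a + b + c = 12
  49a + 7b + c = 144
  100a + 10b + c = 264
Solving the system yields a = 2, b = 6, c = 4.
So h(u) = 2u² + 6u + 4.
Then h(9) = 220.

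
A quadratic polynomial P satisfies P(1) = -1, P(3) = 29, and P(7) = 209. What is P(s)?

Write P(s) = as^2 + bs + c. Substituting each data point gives a linear system:
  a + b + c = -1
  9a + 3b + c = 29
  49a + 7b + c = 209
Solving the system yields a = 5, b = -5, c = -1.
So P(s) = 5s^2 - 5s - 1.
Check: P(3) = 29. ✓

P(s) = 5s^2 - 5s - 1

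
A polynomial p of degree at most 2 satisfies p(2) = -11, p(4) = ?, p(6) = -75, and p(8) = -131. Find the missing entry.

The 3 known points determine the degree-2 polynomial uniquely.
Write p(s) = as^2 + bs + c. Substituting each data point gives a linear system:
  4a + 2b + c = -11
  36a + 6b + c = -75
  64a + 8b + c = -131
Solving the system yields a = -2, b = 0, c = -3.
So p(s) = -2s² - 3.
Then p(4) = -35.

-35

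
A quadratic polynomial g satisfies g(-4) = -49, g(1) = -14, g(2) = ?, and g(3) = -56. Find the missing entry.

The 3 known points determine the degree-2 polynomial uniquely.
Write g(n) = an^2 + bn + c. Substituting each data point gives a linear system:
  16a - 4b + c = -49
  a + b + c = -14
  9a + 3b + c = -56
Solving the system yields a = -4, b = -5, c = -5.
So g(n) = -4n^2 - 5n - 5.
Then g(2) = -31.

-31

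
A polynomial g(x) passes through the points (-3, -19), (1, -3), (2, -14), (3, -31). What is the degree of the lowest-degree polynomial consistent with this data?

2

Divided differences on the nodes -3, 1, 2, 3:
  order 0: -19  -3  -14  -31
  order 1: 4  -11  -17
  order 2: -3  -3
  order 3: 0
The order-2 divided differences are all -3 (nonzero) and every higher order vanishes, so the data lies on a polynomial of degree exactly 2.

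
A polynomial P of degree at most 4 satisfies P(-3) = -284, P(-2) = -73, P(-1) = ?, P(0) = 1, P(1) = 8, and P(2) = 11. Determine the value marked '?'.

The 5 known points determine the degree-4 polynomial uniquely.
Write P(x) = ax^4 + bx^3 + cx^2 + dx + e. Substituting each data point gives a linear system:
  81a - 27b + 9c - 3d + e = -284
  16a - 8b + 4c - 2d + e = -73
  e = 1
  a + b + c + d + e = 8
  16a + 8b + 4c + 2d + e = 11
Solving the system yields a = -2, b = 4, c = 0, d = 5, e = 1.
So P(x) = -2x^4 + 4x^3 + 5x + 1.
Then P(-1) = -10.

-10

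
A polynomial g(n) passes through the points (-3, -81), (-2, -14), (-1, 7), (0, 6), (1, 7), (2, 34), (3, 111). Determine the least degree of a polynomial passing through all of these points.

3

Forward differences of the values at n = -3, -2, -1, 0, 1, 2, 3:
  g  : -81  -14  7  6  7  34  111
  Δ  : 67  21  -1  1  27  77
  Δ^2: -46  -22  2  26  50
  Δ^3: 24  24  24  24
  Δ^4: 0  0  0
  Δ^5: 0  0
  Δ^6: 0
The third differences are constant (24) and nonzero, while all higher differences vanish, so the minimal degree is 3.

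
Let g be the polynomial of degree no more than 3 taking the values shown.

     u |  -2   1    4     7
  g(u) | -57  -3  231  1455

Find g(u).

Using the Lagrange interpolation formula with nodes -2, 1, 4, 7:
  L_0(u) = (u - 1)(u - 4)(u - 7) / -162
  L_1(u) = (u + 2)(u - 4)(u - 7) / 54
  L_2(u) = (u + 2)(u - 1)(u - 7) / -54
  L_3(u) = (u + 2)(u - 1)(u - 4) / 162
Then g(u) = -57·L_0(u) - 3·L_1(u) + 231·L_2(u) + 1455·L_3(u).
Expanding and collecting terms gives g(u) = 5u^3 - 5u^2 - 2u - 1.
Check: g(-2) = -57. ✓

g(u) = 5u^3 - 5u^2 - 2u - 1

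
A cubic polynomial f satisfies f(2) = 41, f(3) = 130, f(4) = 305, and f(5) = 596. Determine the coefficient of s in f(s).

Write f(s) = as^3 + bs^2 + cs + d. Substituting each data point gives a linear system:
  8a + 4b + 2c + d = 41
  27a + 9b + 3c + d = 130
  64a + 16b + 4c + d = 305
  125a + 25b + 5c + d = 596
Solving the system yields a = 5, b = -2, c = 4, d = 1.
So f(s) = 5s³ - 2s² + 4s + 1.
The coefficient of s is 4.

4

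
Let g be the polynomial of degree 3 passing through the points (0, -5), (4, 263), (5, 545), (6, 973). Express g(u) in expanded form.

g(u) = 5u^3 - 2u^2 - 5u - 5

Using the Lagrange interpolation formula with nodes 0, 4, 5, 6:
  L_0(u) = (u - 4)(u - 5)(u - 6) / -120
  L_1(u) = u(u - 5)(u - 6) / 8
  L_2(u) = u(u - 4)(u - 6) / -5
  L_3(u) = u(u - 4)(u - 5) / 12
Then g(u) = -5·L_0(u) + 263·L_1(u) + 545·L_2(u) + 973·L_3(u).
Expanding and collecting terms gives g(u) = 5u^3 - 2u^2 - 5u - 5.
Check: g(4) = 263. ✓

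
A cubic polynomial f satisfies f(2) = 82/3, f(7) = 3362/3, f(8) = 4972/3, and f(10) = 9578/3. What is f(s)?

Write f(s) = as^3 + bs^2 + cs + d. Substituting each data point gives a linear system:
  8a + 4b + 2c + d = 82/3
  343a + 49b + 7c + d = 3362/3
  512a + 64b + 8c + d = 4972/3
  1000a + 100b + 10c + d = 9578/3
Solving the system yields a = 3, b = 2, c = -1/3, d = -4.
So f(s) = 3s^3 + 2s^2 - (1/3)s - 4.
Check: f(7) = 3362/3. ✓

f(s) = 3s^3 + 2s^2 - (1/3)s - 4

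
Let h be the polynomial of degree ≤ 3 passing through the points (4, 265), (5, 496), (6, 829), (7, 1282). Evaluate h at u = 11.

Using the Lagrange interpolation formula with nodes 4, 5, 6, 7:
  L_0(u) = (u - 5)(u - 6)(u - 7) / -6
  L_1(u) = (u - 4)(u - 6)(u - 7) / 2
  L_2(u) = (u - 4)(u - 5)(u - 7) / -2
  L_3(u) = (u - 4)(u - 5)(u - 6) / 6
Then h(u) = 265·L_0(u) + 496·L_1(u) + 829·L_2(u) + 1282·L_3(u).
Expanding and collecting terms gives h(u) = 3u^3 + 6u^2 - 6u + 1.
Evaluating at u = 11: h(11) = 4654.

4654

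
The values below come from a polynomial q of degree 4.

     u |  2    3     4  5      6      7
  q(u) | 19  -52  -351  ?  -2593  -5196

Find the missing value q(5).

-1100

The 5 known points determine the degree-4 polynomial uniquely.
Write q(u) = au^4 + bu^3 + cu^2 + du + e. Substituting each data point gives a linear system:
  16a + 8b + 4c + 2d + e = 19
  81a + 27b + 9c + 3d + e = -52
  256a + 64b + 16c + 4d + e = -351
  1296a + 216b + 36c + 6d + e = -2593
  2401a + 343b + 49c + 7d + e = -5196
Solving the system yields a = -3, b = 5, c = 6, d = -1, e = 5.
So q(u) = -3u⁴ + 5u³ + 6u² - u + 5.
Then q(5) = -1100.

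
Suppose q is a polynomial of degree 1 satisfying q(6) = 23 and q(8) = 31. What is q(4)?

Write q(u) = au + b. Substituting each data point gives a linear system:
  6a + b = 23
  8a + b = 31
Solving the system yields a = 4, b = -1.
So q(u) = 4u - 1.
Then q(4) = 15.

15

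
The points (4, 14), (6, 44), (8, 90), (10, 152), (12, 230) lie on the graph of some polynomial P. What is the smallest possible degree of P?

Forward differences of the values at x = 4, 6, 8, 10, 12:
  P  : 14  44  90  152  230
  Δ  : 30  46  62  78
  Δ^2: 16  16  16
  Δ^3: 0  0
  Δ^4: 0
The second differences are constant (16) and nonzero, while all higher differences vanish, so the minimal degree is 2.

2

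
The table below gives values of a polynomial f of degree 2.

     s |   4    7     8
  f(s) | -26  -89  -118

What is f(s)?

f(s) = -2s^2 + s + 2

Write f(s) = as^2 + bs + c. Substituting each data point gives a linear system:
  16a + 4b + c = -26
  49a + 7b + c = -89
  64a + 8b + c = -118
Solving the system yields a = -2, b = 1, c = 2.
So f(s) = -2s^2 + s + 2.
Check: f(4) = -26. ✓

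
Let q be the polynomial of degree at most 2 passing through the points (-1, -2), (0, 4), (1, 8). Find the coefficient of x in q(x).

Write q(x) = ax^2 + bx + c. Substituting each data point gives a linear system:
  a - b + c = -2
  c = 4
  a + b + c = 8
Solving the system yields a = -1, b = 5, c = 4.
So q(x) = -x² + 5x + 4.
The coefficient of x is 5.

5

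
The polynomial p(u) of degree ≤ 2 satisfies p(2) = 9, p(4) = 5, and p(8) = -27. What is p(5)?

0

Write p(u) = au^2 + bu + c. Substituting each data point gives a linear system:
  4a + 2b + c = 9
  16a + 4b + c = 5
  64a + 8b + c = -27
Solving the system yields a = -1, b = 4, c = 5.
So p(u) = -u² + 4u + 5.
Then p(5) = 0.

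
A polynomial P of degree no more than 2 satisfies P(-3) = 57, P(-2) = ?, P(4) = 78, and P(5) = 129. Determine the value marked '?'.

The 3 known points determine the degree-2 polynomial uniquely.
Write P(t) = at^2 + bt + c. Substituting each data point gives a linear system:
  9a - 3b + c = 57
  16a + 4b + c = 78
  25a + 5b + c = 129
Solving the system yields a = 6, b = -3, c = -6.
So P(t) = 6t^2 - 3t - 6.
Then P(-2) = 24.

24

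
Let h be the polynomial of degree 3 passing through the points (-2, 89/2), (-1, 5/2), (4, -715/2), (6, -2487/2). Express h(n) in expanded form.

h(n) = -6n^3 + n^2 + 3n - 3/2

Write h(n) = an^3 + bn^2 + cn + d. Substituting each data point gives a linear system:
  -8a + 4b - 2c + d = 89/2
  -a + b - c + d = 5/2
  64a + 16b + 4c + d = -715/2
  216a + 36b + 6c + d = -2487/2
Solving the system yields a = -6, b = 1, c = 3, d = -3/2.
So h(n) = -6n^3 + n^2 + 3n - 3/2.
Check: h(-2) = 89/2. ✓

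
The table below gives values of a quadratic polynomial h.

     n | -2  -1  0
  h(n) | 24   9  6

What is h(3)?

Forward differences of the values at n = -2, -1, 0:
  h  : 24  9  6
  Δ  : -15  -3
  Δ^2: 12
The second differences are constant, confirming degree 2.
Interpolating (Newton forward form) and evaluating at n = 3 gives h(3) = 69.

69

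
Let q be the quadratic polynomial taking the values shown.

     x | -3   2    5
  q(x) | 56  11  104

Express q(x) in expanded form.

q(x) = 5x^2 - 4x - 1

Using the Lagrange interpolation formula with nodes -3, 2, 5:
  L_0(x) = (x - 2)(x - 5) / 40
  L_1(x) = (x + 3)(x - 5) / -15
  L_2(x) = (x + 3)(x - 2) / 24
Then q(x) = 56·L_0(x) + 11·L_1(x) + 104·L_2(x).
Expanding and collecting terms gives q(x) = 5x² - 4x - 1.
Check: q(2) = 11. ✓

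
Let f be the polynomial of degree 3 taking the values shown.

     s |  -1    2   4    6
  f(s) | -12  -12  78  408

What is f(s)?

Using the Lagrange interpolation formula with nodes -1, 2, 4, 6:
  L_0(s) = (s - 2)(s - 4)(s - 6) / -105
  L_1(s) = (s + 1)(s - 4)(s - 6) / 24
  L_2(s) = (s + 1)(s - 2)(s - 6) / -20
  L_3(s) = (s + 1)(s - 2)(s - 4) / 56
Then f(s) = -12·L_0(s) - 12·L_1(s) + 78·L_2(s) + 408·L_3(s).
Expanding and collecting terms gives f(s) = 3s^3 - 6s^2 - 3s - 6.
Check: f(-1) = -12. ✓

f(s) = 3s^3 - 6s^2 - 3s - 6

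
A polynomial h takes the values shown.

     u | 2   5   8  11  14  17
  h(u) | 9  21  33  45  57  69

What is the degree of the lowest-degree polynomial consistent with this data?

1

Forward differences of the values at u = 2, 5, 8, 11, 14, 17:
  h  : 9  21  33  45  57  69
  Δ  : 12  12  12  12  12
  Δ^2: 0  0  0  0
  Δ^3: 0  0  0
  Δ^4: 0  0
  Δ^5: 0
The first differences are constant (12) and nonzero, while all higher differences vanish, so the minimal degree is 1.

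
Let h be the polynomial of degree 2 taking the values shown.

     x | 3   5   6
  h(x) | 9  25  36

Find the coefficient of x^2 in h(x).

1

Write h(x) = ax^2 + bx + c. Substituting each data point gives a linear system:
  9a + 3b + c = 9
  25a + 5b + c = 25
  36a + 6b + c = 36
Solving the system yields a = 1, b = 0, c = 0.
So h(x) = x².
The leading coefficient is 1.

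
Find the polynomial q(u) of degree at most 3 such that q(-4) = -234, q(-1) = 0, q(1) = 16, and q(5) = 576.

Write q(u) = au^3 + bu^2 + cu + d. Substituting each data point gives a linear system:
  -64a + 16b - 4c + d = -234
  -a + b - c + d = 0
  a + b + c + d = 16
  125a + 25b + 5c + d = 576
Solving the system yields a = 4, b = 2, c = 4, d = 6.
So q(u) = 4u³ + 2u² + 4u + 6.
Check: q(1) = 16. ✓

q(u) = 4u^3 + 2u^2 + 4u + 6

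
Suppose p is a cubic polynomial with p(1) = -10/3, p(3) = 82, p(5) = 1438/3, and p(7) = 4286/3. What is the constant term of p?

Write p(s) = as^3 + bs^2 + cs + d. Substituting each data point gives a linear system:
  a + b + c + d = -10/3
  27a + 9b + 3c + d = 82
  125a + 25b + 5c + d = 1438/3
  343a + 49b + 7c + d = 4286/3
Solving the system yields a = 5, b = -6, c = 5/3, d = -4.
So p(s) = 5s^3 - 6s^2 + (5/3)s - 4.
The constant term is -4.

-4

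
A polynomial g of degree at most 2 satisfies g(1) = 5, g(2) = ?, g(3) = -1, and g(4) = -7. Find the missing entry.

The 3 known points determine the degree-2 polynomial uniquely.
Write g(x) = ax^2 + bx + c. Substituting each data point gives a linear system:
  a + b + c = 5
  9a + 3b + c = -1
  16a + 4b + c = -7
Solving the system yields a = -1, b = 1, c = 5.
So g(x) = -x^2 + x + 5.
Then g(2) = 3.

3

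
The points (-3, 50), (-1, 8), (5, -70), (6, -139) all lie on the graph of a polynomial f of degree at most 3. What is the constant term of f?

Write f(n) = an^3 + bn^2 + cn + d. Substituting each data point gives a linear system:
  -27a + 9b - 3c + d = 50
  -a + b - c + d = 8
  125a + 25b + 5c + d = -70
  216a + 36b + 6c + d = -139
Solving the system yields a = -1, b = 2, c = 0, d = 5.
So f(n) = -n^3 + 2n^2 + 5.
The constant term is 5.

5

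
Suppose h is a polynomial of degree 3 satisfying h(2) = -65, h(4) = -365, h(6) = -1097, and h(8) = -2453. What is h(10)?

-4625

Write h(s) = as^3 + bs^2 + cs + d. Substituting each data point gives a linear system:
  8a + 4b + 2c + d = -65
  64a + 16b + 4c + d = -365
  216a + 36b + 6c + d = -1097
  512a + 64b + 8c + d = -2453
Solving the system yields a = -4, b = -6, c = -2, d = -5.
So h(s) = -4s^3 - 6s^2 - 2s - 5.
Then h(10) = -4625.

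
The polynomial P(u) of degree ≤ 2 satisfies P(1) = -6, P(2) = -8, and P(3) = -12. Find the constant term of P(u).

-6

Write P(u) = au^2 + bu + c. Substituting each data point gives a linear system:
  a + b + c = -6
  4a + 2b + c = -8
  9a + 3b + c = -12
Solving the system yields a = -1, b = 1, c = -6.
So P(u) = -u^2 + u - 6.
The constant term is -6.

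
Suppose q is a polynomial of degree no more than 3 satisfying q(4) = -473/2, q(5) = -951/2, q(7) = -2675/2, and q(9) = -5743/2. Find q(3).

-187/2

Write q(s) = as^3 + bs^2 + cs + d. Substituting each data point gives a linear system:
  64a + 16b + 4c + d = -473/2
  125a + 25b + 5c + d = -951/2
  343a + 49b + 7c + d = -2675/2
  729a + 81b + 9c + d = -5743/2
Solving the system yields a = -4, b = 0, c = 5, d = -1/2.
So q(s) = -4s^3 + 5s - 1/2.
Then q(3) = -187/2.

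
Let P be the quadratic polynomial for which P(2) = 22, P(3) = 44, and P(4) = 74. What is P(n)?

P(n) = 4n^2 + 2n + 2

Using the Lagrange interpolation formula with nodes 2, 3, 4:
  L_0(n) = (n - 3)(n - 4) / 2
  L_1(n) = (n - 2)(n - 4) / -1
  L_2(n) = (n - 2)(n - 3) / 2
Then P(n) = 22·L_0(n) + 44·L_1(n) + 74·L_2(n).
Expanding and collecting terms gives P(n) = 4n² + 2n + 2.
Check: P(4) = 74. ✓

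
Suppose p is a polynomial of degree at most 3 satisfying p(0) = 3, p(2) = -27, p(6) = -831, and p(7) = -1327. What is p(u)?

p(u) = -4u^3 + u^2 - u + 3

Write p(u) = au^3 + bu^2 + cu + d. Substituting each data point gives a linear system:
  d = 3
  8a + 4b + 2c + d = -27
  216a + 36b + 6c + d = -831
  343a + 49b + 7c + d = -1327
Solving the system yields a = -4, b = 1, c = -1, d = 3.
So p(u) = -4u^3 + u^2 - u + 3.
Check: p(2) = -27. ✓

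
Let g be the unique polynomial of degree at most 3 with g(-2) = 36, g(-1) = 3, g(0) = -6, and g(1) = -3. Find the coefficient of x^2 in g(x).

Write g(x) = ax^3 + bx^2 + cx + d. Substituting each data point gives a linear system:
  -8a + 4b - 2c + d = 36
  -a + b - c + d = 3
  d = -6
  a + b + c + d = -3
Solving the system yields a = -2, b = 6, c = -1, d = -6.
So g(x) = -2x³ + 6x² - x - 6.
The coefficient of x^2 is 6.

6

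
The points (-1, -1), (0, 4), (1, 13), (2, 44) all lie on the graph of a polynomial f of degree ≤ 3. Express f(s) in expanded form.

f(s) = 3s^3 + 2s^2 + 4s + 4

Using the Lagrange interpolation formula with nodes -1, 0, 1, 2:
  L_0(s) = s(s - 1)(s - 2) / -6
  L_1(s) = (s + 1)(s - 1)(s - 2) / 2
  L_2(s) = (s + 1)s(s - 2) / -2
  L_3(s) = (s + 1)s(s - 1) / 6
Then f(s) = -1·L_0(s) + 4·L_1(s) + 13·L_2(s) + 44·L_3(s).
Expanding and collecting terms gives f(s) = 3s^3 + 2s^2 + 4s + 4.
Check: f(-1) = -1. ✓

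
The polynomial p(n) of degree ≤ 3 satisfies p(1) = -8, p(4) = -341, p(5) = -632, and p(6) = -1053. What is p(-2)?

19

Write p(n) = an^3 + bn^2 + cn + d. Substituting each data point gives a linear system:
  a + b + c + d = -8
  64a + 16b + 4c + d = -341
  125a + 25b + 5c + d = -632
  216a + 36b + 6c + d = -1053
Solving the system yields a = -4, b = -5, c = -2, d = 3.
So p(n) = -4n^3 - 5n^2 - 2n + 3.
Then p(-2) = 19.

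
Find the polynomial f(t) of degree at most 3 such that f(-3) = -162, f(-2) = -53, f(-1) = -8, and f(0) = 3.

f(t) = 5t^3 - 2t^2 + 4t + 3

Write f(t) = at^3 + bt^2 + ct + d. Substituting each data point gives a linear system:
  -27a + 9b - 3c + d = -162
  -8a + 4b - 2c + d = -53
  -a + b - c + d = -8
  d = 3
Solving the system yields a = 5, b = -2, c = 4, d = 3.
So f(t) = 5t^3 - 2t^2 + 4t + 3.
Check: f(-3) = -162. ✓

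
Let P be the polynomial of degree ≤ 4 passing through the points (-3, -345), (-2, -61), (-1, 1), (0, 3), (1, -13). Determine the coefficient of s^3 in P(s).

-3

Write P(s) = as^4 + bs^3 + cs^2 + ds + e. Substituting each data point gives a linear system:
  81a - 27b + 9c - 3d + e = -345
  16a - 8b + 4c - 2d + e = -61
  a - b + c - d + e = 1
  e = 3
  a + b + c + d + e = -13
Solving the system yields a = -5, b = -3, c = -4, d = -4, e = 3.
So P(s) = -5s^4 - 3s^3 - 4s^2 - 4s + 3.
The coefficient of s^3 is -3.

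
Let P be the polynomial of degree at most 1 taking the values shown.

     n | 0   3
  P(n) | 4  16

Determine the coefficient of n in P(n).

4

Write P(n) = an + b. Substituting each data point gives a linear system:
  b = 4
  3a + b = 16
Solving the system yields a = 4, b = 4.
So P(n) = 4n + 4.
The leading coefficient is 4.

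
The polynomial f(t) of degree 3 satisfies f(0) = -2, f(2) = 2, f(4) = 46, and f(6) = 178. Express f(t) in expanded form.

f(t) = t^3 - t^2 - 2

Write f(t) = at^3 + bt^2 + ct + d. Substituting each data point gives a linear system:
  d = -2
  8a + 4b + 2c + d = 2
  64a + 16b + 4c + d = 46
  216a + 36b + 6c + d = 178
Solving the system yields a = 1, b = -1, c = 0, d = -2.
So f(t) = t³ - t² - 2.
Check: f(2) = 2. ✓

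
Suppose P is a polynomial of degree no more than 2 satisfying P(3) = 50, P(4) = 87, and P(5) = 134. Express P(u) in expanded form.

Using the Lagrange interpolation formula with nodes 3, 4, 5:
  L_0(u) = (u - 4)(u - 5) / 2
  L_1(u) = (u - 3)(u - 5) / -1
  L_2(u) = (u - 3)(u - 4) / 2
Then P(u) = 50·L_0(u) + 87·L_1(u) + 134·L_2(u).
Expanding and collecting terms gives P(u) = 5u^2 + 2u - 1.
Check: P(5) = 134. ✓

P(u) = 5u^2 + 2u - 1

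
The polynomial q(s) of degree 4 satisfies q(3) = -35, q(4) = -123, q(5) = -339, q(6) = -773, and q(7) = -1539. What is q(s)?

q(s) = -s^4 + 3s^3 - 3s^2 - 3s + 1

Write q(s) = as^4 + bs^3 + cs^2 + ds + e. Substituting each data point gives a linear system:
  81a + 27b + 9c + 3d + e = -35
  256a + 64b + 16c + 4d + e = -123
  625a + 125b + 25c + 5d + e = -339
  1296a + 216b + 36c + 6d + e = -773
  2401a + 343b + 49c + 7d + e = -1539
Solving the system yields a = -1, b = 3, c = -3, d = -3, e = 1.
So q(s) = -s⁴ + 3s³ - 3s² - 3s + 1.
Check: q(5) = -339. ✓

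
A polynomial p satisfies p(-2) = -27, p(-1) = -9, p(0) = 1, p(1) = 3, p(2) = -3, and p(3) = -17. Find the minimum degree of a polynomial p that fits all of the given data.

Forward differences of the values at n = -2, -1, 0, 1, 2, 3:
  p  : -27  -9  1  3  -3  -17
  Δ  : 18  10  2  -6  -14
  Δ^2: -8  -8  -8  -8
  Δ^3: 0  0  0
  Δ^4: 0  0
  Δ^5: 0
The second differences are constant (-8) and nonzero, while all higher differences vanish, so the minimal degree is 2.

2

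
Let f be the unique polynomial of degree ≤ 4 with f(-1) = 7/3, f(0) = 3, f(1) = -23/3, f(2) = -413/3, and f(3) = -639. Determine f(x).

Using the Lagrange interpolation formula with nodes -1, 0, 1, 2, 3:
  L_0(x) = x(x - 1)(x - 2)(x - 3) / 24
  L_1(x) = (x + 1)(x - 1)(x - 2)(x - 3) / -6
  L_2(x) = (x + 1)x(x - 2)(x - 3) / 4
  L_3(x) = (x + 1)x(x - 1)(x - 3) / -6
  L_4(x) = (x + 1)x(x - 1)(x - 2) / 24
Then f(x) = 7/3·L_0(x) + 3·L_1(x) - 23/3·L_2(x) - 413/3·L_3(x) - 639·L_4(x).
Expanding and collecting terms gives f(x) = -6x⁴ - 6x³ + (1/3)x² + x + 3.
Check: f(3) = -639. ✓

f(x) = -6x^4 - 6x^3 + (1/3)x^2 + x + 3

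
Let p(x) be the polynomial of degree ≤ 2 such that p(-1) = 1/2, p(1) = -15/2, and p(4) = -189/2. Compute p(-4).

-125/2

Write p(x) = ax^2 + bx + c. Substituting each data point gives a linear system:
  a - b + c = 1/2
  a + b + c = -15/2
  16a + 4b + c = -189/2
Solving the system yields a = -5, b = -4, c = 3/2.
So p(x) = -5x^2 - 4x + 3/2.
Then p(-4) = -125/2.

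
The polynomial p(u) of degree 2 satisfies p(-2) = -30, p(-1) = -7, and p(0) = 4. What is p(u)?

p(u) = -6u^2 + 5u + 4

Write p(u) = au^2 + bu + c. Substituting each data point gives a linear system:
  4a - 2b + c = -30
  a - b + c = -7
  c = 4
Solving the system yields a = -6, b = 5, c = 4.
So p(u) = -6u^2 + 5u + 4.
Check: p(0) = 4. ✓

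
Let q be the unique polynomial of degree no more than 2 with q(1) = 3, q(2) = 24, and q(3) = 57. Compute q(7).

309

Using the Lagrange interpolation formula with nodes 1, 2, 3:
  L_0(n) = (n - 2)(n - 3) / 2
  L_1(n) = (n - 1)(n - 3) / -1
  L_2(n) = (n - 1)(n - 2) / 2
Then q(n) = 3·L_0(n) + 24·L_1(n) + 57·L_2(n).
Expanding and collecting terms gives q(n) = 6n² + 3n - 6.
Evaluating at n = 7: q(7) = 309.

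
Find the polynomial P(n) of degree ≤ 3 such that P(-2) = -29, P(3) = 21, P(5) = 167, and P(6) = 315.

P(n) = 2n^3 - 3n^2 - n - 3

Write P(n) = an^3 + bn^2 + cn + d. Substituting each data point gives a linear system:
  -8a + 4b - 2c + d = -29
  27a + 9b + 3c + d = 21
  125a + 25b + 5c + d = 167
  216a + 36b + 6c + d = 315
Solving the system yields a = 2, b = -3, c = -1, d = -3.
So P(n) = 2n³ - 3n² - n - 3.
Check: P(-2) = -29. ✓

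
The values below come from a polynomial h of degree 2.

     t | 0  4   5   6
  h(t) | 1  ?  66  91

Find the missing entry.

45

The 3 known points determine the degree-2 polynomial uniquely.
Write h(t) = at^2 + bt + c. Substituting each data point gives a linear system:
  c = 1
  25a + 5b + c = 66
  36a + 6b + c = 91
Solving the system yields a = 2, b = 3, c = 1.
So h(t) = 2t² + 3t + 1.
Then h(4) = 45.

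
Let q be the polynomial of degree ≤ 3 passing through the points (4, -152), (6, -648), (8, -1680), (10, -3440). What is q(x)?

q(x) = -4x^3 + 5x^2 + 6x

Using the Lagrange interpolation formula with nodes 4, 6, 8, 10:
  L_0(x) = (x - 6)(x - 8)(x - 10) / -48
  L_1(x) = (x - 4)(x - 8)(x - 10) / 16
  L_2(x) = (x - 4)(x - 6)(x - 10) / -16
  L_3(x) = (x - 4)(x - 6)(x - 8) / 48
Then q(x) = -152·L_0(x) - 648·L_1(x) - 1680·L_2(x) - 3440·L_3(x).
Expanding and collecting terms gives q(x) = -4x^3 + 5x^2 + 6x.
Check: q(4) = -152. ✓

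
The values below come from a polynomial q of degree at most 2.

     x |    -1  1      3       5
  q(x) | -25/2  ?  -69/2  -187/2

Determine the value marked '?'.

The 3 known points determine the degree-2 polynomial uniquely.
Write q(x) = ax^2 + bx + c. Substituting each data point gives a linear system:
  a - b + c = -25/2
  9a + 3b + c = -69/2
  25a + 5b + c = -187/2
Solving the system yields a = -4, b = 5/2, c = -6.
So q(x) = -4x^2 + (5/2)x - 6.
Then q(1) = -15/2.

-15/2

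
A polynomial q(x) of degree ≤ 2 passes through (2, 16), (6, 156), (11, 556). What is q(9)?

Write q(x) = ax^2 + bx + c. Substituting each data point gives a linear system:
  4a + 2b + c = 16
  36a + 6b + c = 156
  121a + 11b + c = 556
Solving the system yields a = 5, b = -5, c = 6.
So q(x) = 5x^2 - 5x + 6.
Then q(9) = 366.

366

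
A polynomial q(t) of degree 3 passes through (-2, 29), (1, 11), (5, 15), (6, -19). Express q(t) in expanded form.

q(t) = -t^3 + 5t^2 + 2t + 5

Write q(t) = at^3 + bt^2 + ct + d. Substituting each data point gives a linear system:
  -8a + 4b - 2c + d = 29
  a + b + c + d = 11
  125a + 25b + 5c + d = 15
  216a + 36b + 6c + d = -19
Solving the system yields a = -1, b = 5, c = 2, d = 5.
So q(t) = -t^3 + 5t^2 + 2t + 5.
Check: q(-2) = 29. ✓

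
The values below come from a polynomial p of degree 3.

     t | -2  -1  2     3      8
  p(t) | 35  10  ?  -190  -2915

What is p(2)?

-65

The 4 known points determine the degree-3 polynomial uniquely.
Write p(t) = at^3 + bt^2 + ct + d. Substituting each data point gives a linear system:
  -8a + 4b - 2c + d = 35
  -a + b - c + d = 10
  27a + 9b + 3c + d = -190
  512a + 64b + 8c + d = -2915
Solving the system yields a = -5, b = -5, c = -5, d = 5.
So p(t) = -5t^3 - 5t^2 - 5t + 5.
Then p(2) = -65.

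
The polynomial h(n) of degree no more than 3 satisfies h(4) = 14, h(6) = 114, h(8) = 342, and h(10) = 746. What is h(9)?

519

Using the Lagrange interpolation formula with nodes 4, 6, 8, 10:
  L_0(n) = (n - 6)(n - 8)(n - 10) / -48
  L_1(n) = (n - 4)(n - 8)(n - 10) / 16
  L_2(n) = (n - 4)(n - 6)(n - 10) / -16
  L_3(n) = (n - 4)(n - 6)(n - 8) / 48
Then h(n) = 14·L_0(n) + 114·L_1(n) + 342·L_2(n) + 746·L_3(n).
Expanding and collecting terms gives h(n) = n^3 - 2n^2 - 6n + 6.
Evaluating at n = 9: h(9) = 519.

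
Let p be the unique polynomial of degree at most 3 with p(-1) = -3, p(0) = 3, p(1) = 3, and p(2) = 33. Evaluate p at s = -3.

-177

Using the Lagrange interpolation formula with nodes -1, 0, 1, 2:
  L_0(s) = s(s - 1)(s - 2) / -6
  L_1(s) = (s + 1)(s - 1)(s - 2) / 2
  L_2(s) = (s + 1)s(s - 2) / -2
  L_3(s) = (s + 1)s(s - 1) / 6
Then p(s) = -3·L_0(s) + 3·L_1(s) + 3·L_2(s) + 33·L_3(s).
Expanding and collecting terms gives p(s) = 6s^3 - 3s^2 - 3s + 3.
Evaluating at s = -3: p(-3) = -177.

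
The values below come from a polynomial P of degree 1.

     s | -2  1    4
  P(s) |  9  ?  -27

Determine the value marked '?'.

On equispaced nodes a degree-1 polynomial has vanishing second forward difference, so
  P(-2) - 2·P(1) + P(4) = 0.
Substituting the known values and solving for P(1):
  -2·P(1) = 18
  P(1) = -9.

-9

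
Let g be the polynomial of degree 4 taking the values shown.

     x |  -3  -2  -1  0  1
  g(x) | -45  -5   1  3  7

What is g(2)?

-5

Using the Lagrange interpolation formula with nodes -3, -2, -1, 0, 1:
  L_0(x) = (x + 2)(x + 1)x(x - 1) / 24
  L_1(x) = (x + 3)(x + 1)x(x - 1) / -6
  L_2(x) = (x + 3)(x + 2)x(x - 1) / 4
  L_3(x) = (x + 3)(x + 2)(x + 1)(x - 1) / -6
  L_4(x) = (x + 3)(x + 2)(x + 1)x / 24
Then g(x) = -45·L_0(x) - 5·L_1(x) + 1·L_2(x) + 3·L_3(x) + 7·L_4(x).
Expanding and collecting terms gives g(x) = -x⁴ - x³ + 2x² + 4x + 3.
Evaluating at x = 2: g(2) = -5.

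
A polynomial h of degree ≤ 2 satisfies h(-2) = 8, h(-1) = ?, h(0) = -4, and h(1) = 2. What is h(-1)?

-2

On equispaced nodes a degree-2 polynomial has vanishing third forward difference, so
  - h(-2) + 3·h(-1) - 3·h(0) + h(1) = 0.
Substituting the known values and solving for h(-1):
  3·h(-1) = -6
  h(-1) = -2.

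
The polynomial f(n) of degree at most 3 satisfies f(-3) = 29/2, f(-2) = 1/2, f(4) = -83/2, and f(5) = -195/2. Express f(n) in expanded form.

f(n) = -n^3 + 5n + 5/2

Write f(n) = an^3 + bn^2 + cn + d. Substituting each data point gives a linear system:
  -27a + 9b - 3c + d = 29/2
  -8a + 4b - 2c + d = 1/2
  64a + 16b + 4c + d = -83/2
  125a + 25b + 5c + d = -195/2
Solving the system yields a = -1, b = 0, c = 5, d = 5/2.
So f(n) = -n^3 + 5n + 5/2.
Check: f(-3) = 29/2. ✓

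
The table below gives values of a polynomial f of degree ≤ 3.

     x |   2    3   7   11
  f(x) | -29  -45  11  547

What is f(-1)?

Write f(x) = ax^3 + bx^2 + cx + d. Substituting each data point gives a linear system:
  8a + 4b + 2c + d = -29
  27a + 9b + 3c + d = -45
  343a + 49b + 7c + d = 11
  1331a + 121b + 11c + d = 547
Solving the system yields a = 1, b = -6, c = -5, d = -3.
So f(x) = x³ - 6x² - 5x - 3.
Then f(-1) = -5.

-5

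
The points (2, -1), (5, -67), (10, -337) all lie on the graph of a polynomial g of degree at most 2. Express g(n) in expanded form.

g(n) = -4n^2 + 6n + 3

Write g(n) = an^2 + bn + c. Substituting each data point gives a linear system:
  4a + 2b + c = -1
  25a + 5b + c = -67
  100a + 10b + c = -337
Solving the system yields a = -4, b = 6, c = 3.
So g(n) = -4n² + 6n + 3.
Check: g(5) = -67. ✓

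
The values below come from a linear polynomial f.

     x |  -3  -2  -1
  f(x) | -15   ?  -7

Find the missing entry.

-11

On equispaced nodes a degree-1 polynomial has vanishing second forward difference, so
  f(-3) - 2·f(-2) + f(-1) = 0.
Substituting the known values and solving for f(-2):
  -2·f(-2) = 22
  f(-2) = -11.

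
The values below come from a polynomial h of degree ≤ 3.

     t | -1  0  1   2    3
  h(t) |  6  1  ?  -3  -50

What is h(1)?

On equispaced nodes a degree-3 polynomial has vanishing fourth forward difference, so
  h(-1) - 4·h(0) + 6·h(1) - 4·h(2) + h(3) = 0.
Substituting the known values and solving for h(1):
  6·h(1) = 36
  h(1) = 6.

6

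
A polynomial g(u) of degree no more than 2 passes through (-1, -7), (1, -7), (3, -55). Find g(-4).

-97

Write g(u) = au^2 + bu + c. Substituting each data point gives a linear system:
  a - b + c = -7
  a + b + c = -7
  9a + 3b + c = -55
Solving the system yields a = -6, b = 0, c = -1.
So g(u) = -6u^2 - 1.
Then g(-4) = -97.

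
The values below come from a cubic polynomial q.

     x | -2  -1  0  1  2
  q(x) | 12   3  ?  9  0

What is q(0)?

6

On equispaced nodes a degree-3 polynomial has vanishing fourth forward difference, so
  q(-2) - 4·q(-1) + 6·q(0) - 4·q(1) + q(2) = 0.
Substituting the known values and solving for q(0):
  6·q(0) = 36
  q(0) = 6.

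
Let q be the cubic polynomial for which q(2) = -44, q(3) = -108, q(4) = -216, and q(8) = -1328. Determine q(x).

q(x) = -2x^3 - 4x^2 - 6x

Using the Lagrange interpolation formula with nodes 2, 3, 4, 8:
  L_0(x) = (x - 3)(x - 4)(x - 8) / -12
  L_1(x) = (x - 2)(x - 4)(x - 8) / 5
  L_2(x) = (x - 2)(x - 3)(x - 8) / -8
  L_3(x) = (x - 2)(x - 3)(x - 4) / 120
Then q(x) = -44·L_0(x) - 108·L_1(x) - 216·L_2(x) - 1328·L_3(x).
Expanding and collecting terms gives q(x) = -2x^3 - 4x^2 - 6x.
Check: q(4) = -216. ✓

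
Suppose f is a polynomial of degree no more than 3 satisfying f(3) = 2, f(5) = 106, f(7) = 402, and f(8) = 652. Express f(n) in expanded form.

Write f(n) = an^3 + bn^2 + cn + d. Substituting each data point gives a linear system:
  27a + 9b + 3c + d = 2
  125a + 25b + 5c + d = 106
  343a + 49b + 7c + d = 402
  512a + 64b + 8c + d = 652
Solving the system yields a = 2, b = -6, c = 2, d = -4.
So f(n) = 2n³ - 6n² + 2n - 4.
Check: f(3) = 2. ✓

f(n) = 2n^3 - 6n^2 + 2n - 4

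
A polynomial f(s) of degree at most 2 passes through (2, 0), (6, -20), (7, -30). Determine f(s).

Write f(s) = as^2 + bs + c. Substituting each data point gives a linear system:
  4a + 2b + c = 0
  36a + 6b + c = -20
  49a + 7b + c = -30
Solving the system yields a = -1, b = 3, c = -2.
So f(s) = -s^2 + 3s - 2.
Check: f(7) = -30. ✓

f(s) = -s^2 + 3s - 2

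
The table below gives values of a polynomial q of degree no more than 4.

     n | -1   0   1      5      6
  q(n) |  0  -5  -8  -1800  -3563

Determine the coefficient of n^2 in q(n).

3

Write q(n) = an^4 + bn^3 + cn^2 + dn + e. Substituting each data point gives a linear system:
  a - b + c - d + e = 0
  e = -5
  a + b + c + d + e = -8
  625a + 125b + 25c + 5d + e = -1800
  1296a + 216b + 36c + 6d + e = -3563
Solving the system yields a = -2, b = -5, c = 3, d = 1, e = -5.
So q(n) = -2n⁴ - 5n³ + 3n² + n - 5.
The coefficient of n^2 is 3.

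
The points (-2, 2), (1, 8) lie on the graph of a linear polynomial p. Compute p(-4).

Using the Lagrange interpolation formula with nodes -2, 1:
  L_0(t) = (t - 1) / -3
  L_1(t) = (t + 2) / 3
Then p(t) = 2·L_0(t) + 8·L_1(t).
Expanding and collecting terms gives p(t) = 2t + 6.
Evaluating at t = -4: p(-4) = -2.

-2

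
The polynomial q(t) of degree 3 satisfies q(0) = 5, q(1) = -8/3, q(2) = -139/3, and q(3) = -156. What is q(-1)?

Using the Lagrange interpolation formula with nodes 0, 1, 2, 3:
  L_0(t) = (t - 1)(t - 2)(t - 3) / -6
  L_1(t) = t(t - 2)(t - 3) / 2
  L_2(t) = t(t - 1)(t - 3) / -2
  L_3(t) = t(t - 1)(t - 2) / 6
Then q(t) = 5·L_0(t) - 8/3·L_1(t) - 139/3·L_2(t) - 156·L_3(t).
Expanding and collecting terms gives q(t) = -5t^3 - 3t^2 + (1/3)t + 5.
Evaluating at t = -1: q(-1) = 20/3.

20/3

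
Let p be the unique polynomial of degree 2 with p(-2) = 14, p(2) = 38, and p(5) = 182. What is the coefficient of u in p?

Write p(u) = au^2 + bu + c. Substituting each data point gives a linear system:
  4a - 2b + c = 14
  4a + 2b + c = 38
  25a + 5b + c = 182
Solving the system yields a = 6, b = 6, c = 2.
So p(u) = 6u^2 + 6u + 2.
The coefficient of u is 6.

6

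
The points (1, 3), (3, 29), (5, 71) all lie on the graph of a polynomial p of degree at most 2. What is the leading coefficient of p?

2

Write p(x) = ax^2 + bx + c. Substituting each data point gives a linear system:
  a + b + c = 3
  9a + 3b + c = 29
  25a + 5b + c = 71
Solving the system yields a = 2, b = 5, c = -4.
So p(x) = 2x² + 5x - 4.
The leading coefficient is 2.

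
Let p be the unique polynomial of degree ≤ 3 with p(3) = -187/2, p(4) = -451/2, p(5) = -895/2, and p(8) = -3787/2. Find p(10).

-7495/2

Write p(u) = au^3 + bu^2 + cu + d. Substituting each data point gives a linear system:
  27a + 9b + 3c + d = -187/2
  64a + 16b + 4c + d = -451/2
  125a + 25b + 5c + d = -895/2
  512a + 64b + 8c + d = -3787/2
Solving the system yields a = -4, b = 3, c = -5, d = 5/2.
So p(u) = -4u³ + 3u² - 5u + 5/2.
Then p(10) = -7495/2.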